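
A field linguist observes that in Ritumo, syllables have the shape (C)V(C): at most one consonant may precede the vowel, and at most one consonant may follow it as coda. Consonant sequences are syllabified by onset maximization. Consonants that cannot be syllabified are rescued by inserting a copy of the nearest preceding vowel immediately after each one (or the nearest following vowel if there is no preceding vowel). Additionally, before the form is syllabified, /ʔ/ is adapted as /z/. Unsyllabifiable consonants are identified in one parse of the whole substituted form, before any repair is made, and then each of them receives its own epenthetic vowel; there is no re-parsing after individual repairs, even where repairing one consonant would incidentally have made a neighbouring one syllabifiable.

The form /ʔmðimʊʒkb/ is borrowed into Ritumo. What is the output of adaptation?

zimiðimʊʒkʊbʊ

Substitution: /ʔ/ → /z/, giving /zmðimʊʒkb/.
Syllabifying with onset maximization leaves /z/, /m/, /k/, /b/ stranded (at most one coda consonant is licensed; onsets are limited to one consonant).
Inserting the epenthetic vowel yields /z/ → /zi/, /m/ → /mi/, /k/ → /kʊ/, /b/ → /bʊ/.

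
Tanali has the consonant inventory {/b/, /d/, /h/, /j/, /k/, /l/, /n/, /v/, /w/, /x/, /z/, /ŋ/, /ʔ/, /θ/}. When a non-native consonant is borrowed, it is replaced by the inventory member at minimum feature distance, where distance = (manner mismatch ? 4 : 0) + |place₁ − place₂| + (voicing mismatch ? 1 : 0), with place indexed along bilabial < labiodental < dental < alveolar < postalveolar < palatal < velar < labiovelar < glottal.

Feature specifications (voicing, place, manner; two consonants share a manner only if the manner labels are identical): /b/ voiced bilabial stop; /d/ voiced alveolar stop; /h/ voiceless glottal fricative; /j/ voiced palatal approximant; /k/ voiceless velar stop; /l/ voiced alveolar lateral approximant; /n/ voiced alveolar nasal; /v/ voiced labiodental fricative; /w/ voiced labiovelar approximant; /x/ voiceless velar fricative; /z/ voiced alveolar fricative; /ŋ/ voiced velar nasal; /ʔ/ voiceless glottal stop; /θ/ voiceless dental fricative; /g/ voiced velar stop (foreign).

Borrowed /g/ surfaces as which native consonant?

/k/ is closest: same manner (stop), place distance 0 (velar→velar), voicing differs (+1); total 1. Next closest is /d/ at distance 3.

k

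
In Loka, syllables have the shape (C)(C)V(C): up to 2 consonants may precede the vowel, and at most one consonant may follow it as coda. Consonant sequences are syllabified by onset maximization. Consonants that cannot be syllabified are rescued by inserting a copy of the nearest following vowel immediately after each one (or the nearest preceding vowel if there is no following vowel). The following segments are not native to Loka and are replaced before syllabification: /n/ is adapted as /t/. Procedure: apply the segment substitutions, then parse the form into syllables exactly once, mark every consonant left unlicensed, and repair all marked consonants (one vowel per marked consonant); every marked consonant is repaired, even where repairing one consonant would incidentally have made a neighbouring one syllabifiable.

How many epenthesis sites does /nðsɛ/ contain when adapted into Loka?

1

After substitution the input is /tðsɛ/.
The unsyllabifiable consonants are /t/; each receives one epenthetic vowel.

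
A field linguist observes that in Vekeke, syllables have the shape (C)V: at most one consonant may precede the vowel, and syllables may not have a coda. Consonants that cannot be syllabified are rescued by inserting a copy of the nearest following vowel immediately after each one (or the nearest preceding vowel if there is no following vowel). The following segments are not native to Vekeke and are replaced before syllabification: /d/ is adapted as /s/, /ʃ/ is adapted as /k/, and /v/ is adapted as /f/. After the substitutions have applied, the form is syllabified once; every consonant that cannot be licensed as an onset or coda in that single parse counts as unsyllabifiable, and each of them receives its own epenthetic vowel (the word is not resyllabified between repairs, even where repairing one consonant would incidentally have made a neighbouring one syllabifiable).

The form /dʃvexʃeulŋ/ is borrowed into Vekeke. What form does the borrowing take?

Substitution: /d/ → /s/, /ʃ/ → /k/, /v/ → /f/, giving /skfexkeulŋ/.
The consonants /s/, /k/, /x/, /l/, /ŋ/ cannot be parsed into a legal (C)V syllable (no codas are permitted; onsets are limited to one consonant).
Inserting the epenthetic vowel yields /s/ → /se/, /k/ → /ke/, /x/ → /xe/, /l/ → /lu/, /ŋ/ → /ŋu/.

sekefexekeuluŋu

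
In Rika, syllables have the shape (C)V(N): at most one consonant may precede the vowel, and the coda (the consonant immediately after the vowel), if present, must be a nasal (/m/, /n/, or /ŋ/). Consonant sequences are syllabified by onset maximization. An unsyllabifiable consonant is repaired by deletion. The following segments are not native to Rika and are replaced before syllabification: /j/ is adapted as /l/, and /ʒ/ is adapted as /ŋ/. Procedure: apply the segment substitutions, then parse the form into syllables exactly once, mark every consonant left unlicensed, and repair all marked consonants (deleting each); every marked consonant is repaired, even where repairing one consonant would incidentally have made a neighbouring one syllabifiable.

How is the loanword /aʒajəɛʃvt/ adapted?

Substitution: /ʒ/ → /ŋ/, /j/ → /l/, giving /aŋaləɛʃvt/.
Under (C)V(N), the unsyllabifiable consonants are /ʃ/, /v/, /t/ (only a nasal (/m/, /n/, or /ŋ/) is licensed in coda position; onsets are limited to one consonant).
Deleting the stranded consonants removes /ʃ/, /v/, /t/.

aŋaləɛ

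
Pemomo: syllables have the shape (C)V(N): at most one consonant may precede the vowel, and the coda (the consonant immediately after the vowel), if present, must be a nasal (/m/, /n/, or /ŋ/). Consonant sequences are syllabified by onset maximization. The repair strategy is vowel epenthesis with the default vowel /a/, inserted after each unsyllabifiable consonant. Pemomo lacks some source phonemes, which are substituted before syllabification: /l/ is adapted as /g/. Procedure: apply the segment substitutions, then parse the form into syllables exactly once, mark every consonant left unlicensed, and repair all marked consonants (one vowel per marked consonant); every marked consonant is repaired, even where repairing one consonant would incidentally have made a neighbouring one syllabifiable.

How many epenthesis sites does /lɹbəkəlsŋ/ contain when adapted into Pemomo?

5

After substitution the input is /gɹbəkəgsŋ/.
The unsyllabifiable consonants are /g/, /ɹ/, /g/, /s/, /ŋ/; each receives one epenthetic vowel.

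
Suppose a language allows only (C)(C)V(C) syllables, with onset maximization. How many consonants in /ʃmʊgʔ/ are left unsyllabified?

Under (C)(C)V(C), the unsyllabifiable consonants are /ʔ/ (at most one coda consonant is licensed; onsets may contain at most 2 consonants).

1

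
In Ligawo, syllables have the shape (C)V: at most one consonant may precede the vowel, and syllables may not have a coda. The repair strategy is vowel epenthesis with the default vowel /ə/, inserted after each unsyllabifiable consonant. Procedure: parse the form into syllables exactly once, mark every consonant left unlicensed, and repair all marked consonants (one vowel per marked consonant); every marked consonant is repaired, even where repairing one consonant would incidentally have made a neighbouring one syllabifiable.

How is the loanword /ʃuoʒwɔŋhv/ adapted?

ʃuoʒəwɔŋəhəvə

Syllabifying with onset maximization leaves /ʒ/, /ŋ/, /h/, /v/ stranded (no codas are permitted; onsets are limited to one consonant).
Epenthesis after each stranded consonant: /ʒ/ → /ʒə/, /ŋ/ → /ŋə/, /h/ → /hə/, /v/ → /və/.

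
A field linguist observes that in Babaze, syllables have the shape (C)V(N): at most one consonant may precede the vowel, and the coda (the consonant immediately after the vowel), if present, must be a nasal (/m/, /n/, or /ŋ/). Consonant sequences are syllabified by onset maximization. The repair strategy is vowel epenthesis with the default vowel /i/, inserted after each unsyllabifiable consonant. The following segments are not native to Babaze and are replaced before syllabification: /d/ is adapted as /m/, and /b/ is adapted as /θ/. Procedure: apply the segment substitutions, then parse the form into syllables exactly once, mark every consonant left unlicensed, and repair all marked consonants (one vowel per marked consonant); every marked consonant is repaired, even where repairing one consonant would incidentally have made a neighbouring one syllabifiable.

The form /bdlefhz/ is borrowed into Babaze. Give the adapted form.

θimilefihizi

Substitution: /b/ → /θ/, /d/ → /m/, giving /θmlefhz/.
Syllabifying with onset maximization leaves /θ/, /m/, /f/, /h/, /z/ stranded (only a nasal (/m/, /n/, or /ŋ/) is licensed in coda position; onsets are limited to one consonant).
Inserting the epenthetic vowel yields /θ/ → /θi/, /m/ → /mi/, /f/ → /fi/, /h/ → /hi/, /z/ → /zi/.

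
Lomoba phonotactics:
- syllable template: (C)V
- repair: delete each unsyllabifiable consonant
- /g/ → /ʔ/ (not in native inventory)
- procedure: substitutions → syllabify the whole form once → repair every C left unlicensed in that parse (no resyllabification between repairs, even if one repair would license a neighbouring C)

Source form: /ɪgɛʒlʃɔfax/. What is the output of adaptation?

Substitution: /g/ → /ʔ/, giving /ɪʔɛʒlʃɔfax/.
Syllabifying with onset maximization leaves /ʒ/, /l/, /x/ stranded (no codas are permitted; onsets are limited to one consonant).
Deleting the stranded consonants removes /ʒ/, /l/, /x/.

ɪʔɛʃɔfa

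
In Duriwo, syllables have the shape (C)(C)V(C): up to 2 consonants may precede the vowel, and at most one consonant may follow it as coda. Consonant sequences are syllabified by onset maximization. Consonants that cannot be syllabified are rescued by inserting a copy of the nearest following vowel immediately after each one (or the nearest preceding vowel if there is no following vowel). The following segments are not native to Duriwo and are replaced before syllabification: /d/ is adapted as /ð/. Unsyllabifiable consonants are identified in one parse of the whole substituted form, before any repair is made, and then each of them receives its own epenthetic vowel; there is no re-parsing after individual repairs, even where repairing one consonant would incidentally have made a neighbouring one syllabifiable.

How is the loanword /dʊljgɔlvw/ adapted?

Substitution: /d/ → /ð/, giving /ðʊljgɔlvw/.
The consonants /v/, /w/ cannot be parsed into a legal (C)(C)V(C) syllable (at most one coda consonant is licensed; onsets may contain at most 2 consonants).
Epenthesis after each stranded consonant: /v/ → /vɔ/, /w/ → /wɔ/.

ðʊljgɔlvɔwɔ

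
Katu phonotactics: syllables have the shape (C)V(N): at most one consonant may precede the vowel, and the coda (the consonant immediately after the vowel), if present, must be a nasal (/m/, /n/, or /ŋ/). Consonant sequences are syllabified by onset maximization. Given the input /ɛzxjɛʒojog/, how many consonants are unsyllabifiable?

The consonants /z/, /x/, /g/ cannot be parsed into a legal (C)V(N) syllable (only a nasal (/m/, /n/, or /ŋ/) is licensed in coda position; onsets are limited to one consonant).

3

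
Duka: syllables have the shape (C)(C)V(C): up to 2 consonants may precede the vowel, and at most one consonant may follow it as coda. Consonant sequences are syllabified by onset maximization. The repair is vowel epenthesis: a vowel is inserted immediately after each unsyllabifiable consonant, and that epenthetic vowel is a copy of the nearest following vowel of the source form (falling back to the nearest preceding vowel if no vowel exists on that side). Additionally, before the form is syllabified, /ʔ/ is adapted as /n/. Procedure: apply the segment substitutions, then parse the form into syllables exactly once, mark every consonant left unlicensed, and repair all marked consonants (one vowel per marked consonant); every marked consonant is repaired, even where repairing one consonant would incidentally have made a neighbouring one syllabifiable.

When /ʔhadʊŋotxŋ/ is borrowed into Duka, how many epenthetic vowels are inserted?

After substitution the input is /nhadʊŋotxŋ/.
The unsyllabifiable consonants are /x/, /ŋ/; each receives one epenthetic vowel.

2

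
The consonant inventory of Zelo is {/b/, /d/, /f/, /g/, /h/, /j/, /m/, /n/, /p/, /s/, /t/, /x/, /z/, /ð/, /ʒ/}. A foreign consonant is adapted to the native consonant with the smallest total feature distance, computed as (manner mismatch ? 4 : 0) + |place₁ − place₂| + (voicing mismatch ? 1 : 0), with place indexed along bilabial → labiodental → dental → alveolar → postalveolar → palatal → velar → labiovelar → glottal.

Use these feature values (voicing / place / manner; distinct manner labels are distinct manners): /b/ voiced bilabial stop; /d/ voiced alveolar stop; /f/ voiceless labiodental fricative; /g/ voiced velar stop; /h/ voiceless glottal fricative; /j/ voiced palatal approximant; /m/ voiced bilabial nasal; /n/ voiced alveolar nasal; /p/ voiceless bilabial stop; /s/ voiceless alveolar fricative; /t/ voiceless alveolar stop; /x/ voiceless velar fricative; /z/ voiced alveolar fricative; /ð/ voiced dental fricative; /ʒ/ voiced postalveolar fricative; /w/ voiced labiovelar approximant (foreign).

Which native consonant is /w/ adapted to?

j

/j/ is closest: same manner (approximant), place distance 2 (labiovelar→palatal), same voicing; total 2. Next closest is /g/ at distance 5.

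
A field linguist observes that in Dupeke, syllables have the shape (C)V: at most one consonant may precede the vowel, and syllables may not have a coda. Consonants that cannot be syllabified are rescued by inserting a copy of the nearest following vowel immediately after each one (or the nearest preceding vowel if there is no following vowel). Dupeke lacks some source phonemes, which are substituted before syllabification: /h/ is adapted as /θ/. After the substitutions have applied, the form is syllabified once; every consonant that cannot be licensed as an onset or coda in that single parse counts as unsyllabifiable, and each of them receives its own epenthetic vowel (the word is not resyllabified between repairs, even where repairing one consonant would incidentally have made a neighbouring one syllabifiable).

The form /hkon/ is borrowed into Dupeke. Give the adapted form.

Substitution: /h/ → /θ/, giving /θkon/.
Syllabifying with onset maximization leaves /θ/, /n/ stranded (no codas are permitted; onsets are limited to one consonant).
Each unlicensed consonant becomes the onset of a new syllable: /θ/ → /θo/, /n/ → /no/.

θokono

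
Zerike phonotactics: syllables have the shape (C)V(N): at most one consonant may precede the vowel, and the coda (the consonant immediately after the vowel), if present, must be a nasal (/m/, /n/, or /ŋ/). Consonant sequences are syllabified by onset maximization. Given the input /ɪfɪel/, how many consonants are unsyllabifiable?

1

Syllabifying with onset maximization leaves /l/ stranded (only a nasal (/m/, /n/, or /ŋ/) is licensed in coda position; onsets are limited to one consonant).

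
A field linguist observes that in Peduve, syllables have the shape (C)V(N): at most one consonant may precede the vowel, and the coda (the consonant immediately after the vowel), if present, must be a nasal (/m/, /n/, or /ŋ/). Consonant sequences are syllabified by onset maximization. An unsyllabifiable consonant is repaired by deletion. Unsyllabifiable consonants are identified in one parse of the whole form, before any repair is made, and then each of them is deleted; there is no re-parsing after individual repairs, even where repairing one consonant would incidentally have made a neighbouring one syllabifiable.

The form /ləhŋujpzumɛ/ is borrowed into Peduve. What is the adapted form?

ləŋuzumɛ

Under (C)V(N), the unsyllabifiable consonants are /h/, /j/, /p/ (only a nasal (/m/, /n/, or /ŋ/) is licensed in coda position; onsets are limited to one consonant).
Deleting the stranded consonants removes /h/, /j/, /p/.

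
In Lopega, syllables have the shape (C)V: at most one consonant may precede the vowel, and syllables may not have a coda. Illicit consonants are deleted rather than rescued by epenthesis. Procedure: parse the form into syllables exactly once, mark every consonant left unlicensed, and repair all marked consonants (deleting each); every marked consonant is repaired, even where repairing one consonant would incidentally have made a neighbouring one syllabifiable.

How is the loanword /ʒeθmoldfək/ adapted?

ʒemofə

Syllabifying with onset maximization leaves /θ/, /l/, /d/, /k/ stranded (no codas are permitted; onsets are limited to one consonant).
Each unlicensed consonant is deleted: /θ/, /l/, /d/, /k/.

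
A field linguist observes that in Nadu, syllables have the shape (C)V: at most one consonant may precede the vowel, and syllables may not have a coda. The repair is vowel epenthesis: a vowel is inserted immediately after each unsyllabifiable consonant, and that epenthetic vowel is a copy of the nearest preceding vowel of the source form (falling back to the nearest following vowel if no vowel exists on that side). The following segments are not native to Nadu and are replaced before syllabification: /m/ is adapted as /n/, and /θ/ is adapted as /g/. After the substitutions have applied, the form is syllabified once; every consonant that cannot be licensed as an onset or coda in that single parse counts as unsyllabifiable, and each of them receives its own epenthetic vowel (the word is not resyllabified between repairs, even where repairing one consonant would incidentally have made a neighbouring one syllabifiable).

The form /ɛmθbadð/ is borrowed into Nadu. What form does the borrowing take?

ɛnɛgɛbadaða

Substitution: /m/ → /n/, /θ/ → /g/, giving /ɛngbadð/.
Under (C)V, the unsyllabifiable consonants are /n/, /g/, /d/, /ð/ (no codas are permitted; onsets are limited to one consonant).
Inserting the epenthetic vowel yields /n/ → /nɛ/, /g/ → /gɛ/, /d/ → /da/, /ð/ → /ða/.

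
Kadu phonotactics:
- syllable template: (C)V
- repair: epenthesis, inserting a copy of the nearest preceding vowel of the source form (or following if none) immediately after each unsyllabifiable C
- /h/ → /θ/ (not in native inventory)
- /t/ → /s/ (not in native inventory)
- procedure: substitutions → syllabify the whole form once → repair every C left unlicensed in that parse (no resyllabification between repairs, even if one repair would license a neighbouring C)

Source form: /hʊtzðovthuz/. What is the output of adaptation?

θʊsʊzʊðovosoθuzu

Substitution: /h/ → /θ/, /t/ → /s/, giving /θʊszðovsθuz/.
The consonants /s/, /z/, /v/, /s/, /z/ cannot be parsed into a legal (C)V syllable (no codas are permitted; onsets are limited to one consonant).
Inserting the epenthetic vowel yields /s/ → /sʊ/, /z/ → /zʊ/, /v/ → /vo/, /s/ → /so/, /z/ → /zu/.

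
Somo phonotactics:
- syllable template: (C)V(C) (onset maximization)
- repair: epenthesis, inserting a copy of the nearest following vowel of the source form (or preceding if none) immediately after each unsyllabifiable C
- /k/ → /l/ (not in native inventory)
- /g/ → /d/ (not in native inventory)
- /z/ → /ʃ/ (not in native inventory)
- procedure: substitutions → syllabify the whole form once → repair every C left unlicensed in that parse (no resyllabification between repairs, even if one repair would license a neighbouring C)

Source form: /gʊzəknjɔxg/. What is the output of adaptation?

Substitution: /g/ → /d/, /z/ → /ʃ/, /k/ → /l/, giving /dʊʃəlnjɔxd/.
The consonants /n/, /d/ cannot be parsed into a legal (C)V(C) syllable (at most one coda consonant is licensed; onsets are limited to one consonant).
Each unlicensed consonant becomes the onset of a new syllable: /n/ → /nɔ/, /d/ → /dɔ/.

dʊʃəlnɔjɔxdɔ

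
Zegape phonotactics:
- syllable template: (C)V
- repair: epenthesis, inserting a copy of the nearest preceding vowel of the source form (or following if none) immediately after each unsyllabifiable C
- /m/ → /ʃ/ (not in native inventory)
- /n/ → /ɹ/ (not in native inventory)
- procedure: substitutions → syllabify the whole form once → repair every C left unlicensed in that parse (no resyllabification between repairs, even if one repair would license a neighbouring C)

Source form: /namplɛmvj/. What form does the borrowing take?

Substitution: /n/ → /ɹ/, /m/ → /ʃ/, giving /ɹaʃplɛʃvj/.
Syllabifying with onset maximization leaves /ʃ/, /p/, /ʃ/, /v/, /j/ stranded (no codas are permitted; onsets are limited to one consonant).
Inserting the epenthetic vowel yields /ʃ/ → /ʃa/, /p/ → /pa/, /ʃ/ → /ʃɛ/, /v/ → /vɛ/, /j/ → /jɛ/.

ɹaʃapalɛʃɛvɛjɛ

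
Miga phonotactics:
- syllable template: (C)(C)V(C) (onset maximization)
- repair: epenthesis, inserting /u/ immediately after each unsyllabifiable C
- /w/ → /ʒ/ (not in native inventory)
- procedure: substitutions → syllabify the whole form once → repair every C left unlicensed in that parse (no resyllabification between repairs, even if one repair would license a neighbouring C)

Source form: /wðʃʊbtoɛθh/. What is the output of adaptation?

Substitution: /w/ → /ʒ/, giving /ʒðʃʊbtoɛθh/.
Syllabifying with onset maximization leaves /ʒ/, /h/ stranded (at most one coda consonant is licensed; onsets may contain at most 2 consonants).
Epenthesis after each stranded consonant: /ʒ/ → /ʒu/, /h/ → /hu/.

ʒuðʃʊbtoɛθhu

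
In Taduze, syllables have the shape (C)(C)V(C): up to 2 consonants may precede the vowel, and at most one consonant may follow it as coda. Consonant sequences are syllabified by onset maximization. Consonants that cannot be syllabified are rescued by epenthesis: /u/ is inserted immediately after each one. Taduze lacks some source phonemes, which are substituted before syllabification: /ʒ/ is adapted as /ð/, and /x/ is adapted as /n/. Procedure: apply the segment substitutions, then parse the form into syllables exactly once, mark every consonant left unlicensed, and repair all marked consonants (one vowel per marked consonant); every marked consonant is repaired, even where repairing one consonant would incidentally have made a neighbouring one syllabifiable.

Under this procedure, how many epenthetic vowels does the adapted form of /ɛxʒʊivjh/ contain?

After substitution the input is /ɛnðʊivjh/.
The unsyllabifiable consonants are /j/, /h/; each receives one epenthetic vowel.

2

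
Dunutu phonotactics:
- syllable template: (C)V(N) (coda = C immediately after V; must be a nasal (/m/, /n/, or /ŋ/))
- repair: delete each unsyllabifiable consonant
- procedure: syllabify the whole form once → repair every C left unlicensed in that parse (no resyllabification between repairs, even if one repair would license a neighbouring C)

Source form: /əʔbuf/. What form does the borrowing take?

Under (C)V(N), the unsyllabifiable consonants are /ʔ/, /f/ (only a nasal (/m/, /n/, or /ŋ/) is licensed in coda position; onsets are limited to one consonant).
Each unlicensed consonant is deleted: /ʔ/, /f/.

əbu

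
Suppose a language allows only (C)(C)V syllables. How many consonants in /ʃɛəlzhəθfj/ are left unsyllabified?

Syllabifying with onset maximization leaves /l/, /θ/, /f/, /j/ stranded (no codas are permitted; onsets may contain at most 2 consonants).

4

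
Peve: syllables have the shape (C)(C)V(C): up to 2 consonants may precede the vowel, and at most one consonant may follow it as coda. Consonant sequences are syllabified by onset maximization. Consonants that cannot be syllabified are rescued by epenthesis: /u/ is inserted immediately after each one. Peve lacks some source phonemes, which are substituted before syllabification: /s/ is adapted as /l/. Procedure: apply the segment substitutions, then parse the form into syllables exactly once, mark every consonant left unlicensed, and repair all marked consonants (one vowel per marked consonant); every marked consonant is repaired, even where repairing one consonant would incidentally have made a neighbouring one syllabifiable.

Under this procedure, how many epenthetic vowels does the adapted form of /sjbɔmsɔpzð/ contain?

3

After substitution the input is /ljbɔmlɔpzð/.
The unsyllabifiable consonants are /l/, /z/, /ð/; each receives one epenthetic vowel.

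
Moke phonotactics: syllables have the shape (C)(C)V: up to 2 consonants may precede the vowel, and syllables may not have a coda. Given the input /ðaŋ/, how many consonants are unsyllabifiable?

1

The consonants /ŋ/ cannot be parsed into a legal (C)(C)V syllable (no codas are permitted; onsets may contain at most 2 consonants).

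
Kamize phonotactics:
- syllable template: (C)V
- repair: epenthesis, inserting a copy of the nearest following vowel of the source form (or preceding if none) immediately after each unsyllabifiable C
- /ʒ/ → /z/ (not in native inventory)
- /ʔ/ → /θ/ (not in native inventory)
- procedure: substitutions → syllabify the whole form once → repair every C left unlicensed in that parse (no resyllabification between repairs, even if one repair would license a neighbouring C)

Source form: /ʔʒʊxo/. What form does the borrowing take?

θʊzʊxo

Substitution: /ʔ/ → /θ/, /ʒ/ → /z/, giving /θzʊxo/.
Syllabifying with onset maximization leaves /θ/ stranded (no codas are permitted; onsets are limited to one consonant).
Each unlicensed consonant becomes the onset of a new syllable: /θ/ → /θʊ/.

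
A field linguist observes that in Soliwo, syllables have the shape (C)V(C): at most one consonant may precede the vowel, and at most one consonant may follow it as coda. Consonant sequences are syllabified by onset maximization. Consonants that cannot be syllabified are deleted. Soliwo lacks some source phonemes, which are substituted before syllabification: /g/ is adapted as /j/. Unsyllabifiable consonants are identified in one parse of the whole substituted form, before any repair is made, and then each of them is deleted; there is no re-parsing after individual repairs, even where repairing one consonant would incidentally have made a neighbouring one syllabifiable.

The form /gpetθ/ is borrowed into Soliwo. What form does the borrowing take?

Substitution: /g/ → /j/, giving /jpetθ/.
Under (C)V(C), the unsyllabifiable consonants are /j/, /θ/ (at most one coda consonant is licensed; onsets are limited to one consonant).
Deleting the stranded consonants removes /j/, /θ/.

pet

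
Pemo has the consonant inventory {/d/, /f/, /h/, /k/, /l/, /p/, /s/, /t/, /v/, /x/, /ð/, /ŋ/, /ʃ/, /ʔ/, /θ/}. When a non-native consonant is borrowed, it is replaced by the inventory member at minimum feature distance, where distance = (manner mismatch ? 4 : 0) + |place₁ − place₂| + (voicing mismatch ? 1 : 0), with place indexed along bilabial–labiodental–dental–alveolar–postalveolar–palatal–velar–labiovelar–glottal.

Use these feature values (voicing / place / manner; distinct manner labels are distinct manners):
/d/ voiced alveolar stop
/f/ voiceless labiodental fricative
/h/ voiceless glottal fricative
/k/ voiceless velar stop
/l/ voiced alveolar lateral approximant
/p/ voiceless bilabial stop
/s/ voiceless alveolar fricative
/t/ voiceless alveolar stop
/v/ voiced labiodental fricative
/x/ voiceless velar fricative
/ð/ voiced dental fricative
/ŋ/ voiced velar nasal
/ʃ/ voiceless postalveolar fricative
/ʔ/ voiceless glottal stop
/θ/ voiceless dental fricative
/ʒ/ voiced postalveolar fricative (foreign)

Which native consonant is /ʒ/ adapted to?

ʃ

/ʃ/ is closest: same manner (fricative), place distance 0 (postalveolar→postalveolar), voicing differs (+1); total 1. Next closest is /s/ at distance 2.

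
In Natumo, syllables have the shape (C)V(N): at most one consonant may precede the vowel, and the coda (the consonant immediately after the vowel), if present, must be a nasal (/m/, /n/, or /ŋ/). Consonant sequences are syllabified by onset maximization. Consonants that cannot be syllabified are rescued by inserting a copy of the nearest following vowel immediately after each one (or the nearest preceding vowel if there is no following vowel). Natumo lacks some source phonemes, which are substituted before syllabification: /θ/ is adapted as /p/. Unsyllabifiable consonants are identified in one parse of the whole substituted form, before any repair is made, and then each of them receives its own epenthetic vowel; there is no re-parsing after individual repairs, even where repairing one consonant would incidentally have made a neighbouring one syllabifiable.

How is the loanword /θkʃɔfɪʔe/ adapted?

pɔkɔʃɔfɪʔe

Substitution: /θ/ → /p/, giving /pkʃɔfɪʔe/.
Under (C)V(N), the unsyllabifiable consonants are /p/, /k/ (only a nasal (/m/, /n/, or /ŋ/) is licensed in coda position; onsets are limited to one consonant).
Epenthesis after each stranded consonant: /p/ → /pɔ/, /k/ → /kɔ/.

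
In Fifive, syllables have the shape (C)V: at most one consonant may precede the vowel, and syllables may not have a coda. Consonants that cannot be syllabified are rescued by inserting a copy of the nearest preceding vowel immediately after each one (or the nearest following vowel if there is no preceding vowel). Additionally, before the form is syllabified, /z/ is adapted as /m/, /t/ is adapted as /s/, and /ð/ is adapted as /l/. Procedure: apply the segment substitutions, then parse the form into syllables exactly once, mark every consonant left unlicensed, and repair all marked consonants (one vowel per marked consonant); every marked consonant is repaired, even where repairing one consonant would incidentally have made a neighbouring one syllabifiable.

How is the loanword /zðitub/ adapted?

milisubu

Substitution: /z/ → /m/, /ð/ → /l/, /t/ → /s/, giving /mlisub/.
Under (C)V, the unsyllabifiable consonants are /m/, /b/ (no codas are permitted; onsets are limited to one consonant).
Epenthesis after each stranded consonant: /m/ → /mi/, /b/ → /bu/.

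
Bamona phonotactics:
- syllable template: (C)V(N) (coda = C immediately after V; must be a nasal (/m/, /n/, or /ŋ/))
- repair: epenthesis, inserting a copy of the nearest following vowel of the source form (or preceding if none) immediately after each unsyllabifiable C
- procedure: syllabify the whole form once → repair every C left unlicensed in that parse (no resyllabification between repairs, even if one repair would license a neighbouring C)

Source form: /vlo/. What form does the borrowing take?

volo

Under (C)V(N), the unsyllabifiable consonants are /v/ (only a nasal (/m/, /n/, or /ŋ/) is licensed in coda position; onsets are limited to one consonant).
Each unlicensed consonant becomes the onset of a new syllable: /v/ → /vo/.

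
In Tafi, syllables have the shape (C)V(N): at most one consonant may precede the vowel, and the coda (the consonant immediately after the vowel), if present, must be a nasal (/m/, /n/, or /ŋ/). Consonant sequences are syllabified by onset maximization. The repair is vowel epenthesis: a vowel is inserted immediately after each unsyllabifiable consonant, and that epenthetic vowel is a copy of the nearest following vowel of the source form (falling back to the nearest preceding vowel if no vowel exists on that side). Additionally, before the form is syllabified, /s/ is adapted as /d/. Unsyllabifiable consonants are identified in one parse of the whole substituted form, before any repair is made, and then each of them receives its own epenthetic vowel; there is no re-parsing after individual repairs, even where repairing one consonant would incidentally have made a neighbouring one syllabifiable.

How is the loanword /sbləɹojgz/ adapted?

dəbələɹojogozo

Substitution: /s/ → /d/, giving /dbləɹojgz/.
Under (C)V(N), the unsyllabifiable consonants are /d/, /b/, /j/, /g/, /z/ (only a nasal (/m/, /n/, or /ŋ/) is licensed in coda position; onsets are limited to one consonant).
Inserting the epenthetic vowel yields /d/ → /də/, /b/ → /bə/, /j/ → /jo/, /g/ → /go/, /z/ → /zo/.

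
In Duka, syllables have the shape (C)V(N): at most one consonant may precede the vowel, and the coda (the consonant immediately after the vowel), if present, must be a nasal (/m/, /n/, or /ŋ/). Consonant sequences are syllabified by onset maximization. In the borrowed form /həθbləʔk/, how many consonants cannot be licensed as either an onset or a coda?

The consonants /θ/, /b/, /ʔ/, /k/ cannot be parsed into a legal (C)V(N) syllable (only a nasal (/m/, /n/, or /ŋ/) is licensed in coda position; onsets are limited to one consonant).

4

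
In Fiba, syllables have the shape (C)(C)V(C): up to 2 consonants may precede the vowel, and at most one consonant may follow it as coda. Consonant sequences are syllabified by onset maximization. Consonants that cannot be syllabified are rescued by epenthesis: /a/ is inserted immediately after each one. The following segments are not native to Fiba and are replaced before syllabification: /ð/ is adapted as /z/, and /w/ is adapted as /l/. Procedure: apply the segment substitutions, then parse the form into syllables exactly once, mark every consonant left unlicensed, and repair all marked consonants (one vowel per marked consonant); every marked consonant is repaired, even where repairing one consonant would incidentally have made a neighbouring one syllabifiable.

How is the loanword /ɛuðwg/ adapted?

ɛuzlaga

Substitution: /ð/ → /z/, /w/ → /l/, giving /ɛuzlg/.
Syllabifying with onset maximization leaves /l/, /g/ stranded (at most one coda consonant is licensed; onsets may contain at most 2 consonants).
Epenthesis after each stranded consonant: /l/ → /la/, /g/ → /ga/.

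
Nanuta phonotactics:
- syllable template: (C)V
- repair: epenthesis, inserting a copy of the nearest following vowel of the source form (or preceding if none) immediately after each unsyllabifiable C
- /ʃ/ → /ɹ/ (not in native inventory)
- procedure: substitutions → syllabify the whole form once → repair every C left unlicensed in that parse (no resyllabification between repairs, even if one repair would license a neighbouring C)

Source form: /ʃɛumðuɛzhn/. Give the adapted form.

Substitution: /ʃ/ → /ɹ/, giving /ɹɛumðuɛzhn/.
Under (C)V, the unsyllabifiable consonants are /m/, /z/, /h/, /n/ (no codas are permitted; onsets are limited to one consonant).
Each unlicensed consonant becomes the onset of a new syllable: /m/ → /mu/, /z/ → /zɛ/, /h/ → /hɛ/, /n/ → /nɛ/.

ɹɛumuðuɛzɛhɛnɛ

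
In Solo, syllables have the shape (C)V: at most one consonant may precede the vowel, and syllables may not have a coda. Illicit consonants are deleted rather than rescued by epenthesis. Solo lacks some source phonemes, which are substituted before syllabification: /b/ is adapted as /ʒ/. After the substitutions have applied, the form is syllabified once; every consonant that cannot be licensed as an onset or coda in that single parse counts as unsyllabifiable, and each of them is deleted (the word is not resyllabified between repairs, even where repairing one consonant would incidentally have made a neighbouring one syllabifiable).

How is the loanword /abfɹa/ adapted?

aɹa

Substitution: /b/ → /ʒ/, giving /aʒfɹa/.
Syllabifying with onset maximization leaves /ʒ/, /f/ stranded (no codas are permitted; onsets are limited to one consonant).
Deleting the stranded consonants removes /ʒ/, /f/.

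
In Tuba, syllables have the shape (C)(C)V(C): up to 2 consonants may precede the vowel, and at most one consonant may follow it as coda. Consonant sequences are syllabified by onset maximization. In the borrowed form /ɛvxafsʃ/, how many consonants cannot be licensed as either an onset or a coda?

The consonants /s/, /ʃ/ cannot be parsed into a legal (C)(C)V(C) syllable (at most one coda consonant is licensed; onsets may contain at most 2 consonants).

2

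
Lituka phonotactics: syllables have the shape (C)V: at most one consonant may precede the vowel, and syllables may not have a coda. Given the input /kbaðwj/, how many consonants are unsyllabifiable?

Syllabifying with onset maximization leaves /k/, /ð/, /w/, /j/ stranded (no codas are permitted; onsets are limited to one consonant).

4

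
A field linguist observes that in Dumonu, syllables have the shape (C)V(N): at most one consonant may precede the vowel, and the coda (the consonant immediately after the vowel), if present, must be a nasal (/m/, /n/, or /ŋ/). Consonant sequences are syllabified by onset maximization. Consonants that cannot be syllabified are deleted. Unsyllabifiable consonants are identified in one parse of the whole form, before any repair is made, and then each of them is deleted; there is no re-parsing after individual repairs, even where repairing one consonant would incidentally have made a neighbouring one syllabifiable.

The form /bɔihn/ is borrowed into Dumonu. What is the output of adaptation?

bɔi

Under (C)V(N), the unsyllabifiable consonants are /h/, /n/ (only a nasal (/m/, /n/, or /ŋ/) is licensed in coda position; onsets are limited to one consonant).
Deleting the stranded consonants removes /h/, /n/.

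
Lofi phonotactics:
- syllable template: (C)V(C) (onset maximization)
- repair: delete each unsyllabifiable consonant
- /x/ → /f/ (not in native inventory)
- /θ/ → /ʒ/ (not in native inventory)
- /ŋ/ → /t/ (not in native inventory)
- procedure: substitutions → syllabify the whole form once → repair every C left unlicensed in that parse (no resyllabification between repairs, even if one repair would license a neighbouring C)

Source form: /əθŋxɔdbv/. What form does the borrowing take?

Substitution: /θ/ → /ʒ/, /ŋ/ → /t/, /x/ → /f/, giving /əʒtfɔdbv/.
The consonants /t/, /b/, /v/ cannot be parsed into a legal (C)V(C) syllable (at most one coda consonant is licensed; onsets are limited to one consonant).
Deleting the stranded consonants removes /t/, /b/, /v/.

əʒfɔd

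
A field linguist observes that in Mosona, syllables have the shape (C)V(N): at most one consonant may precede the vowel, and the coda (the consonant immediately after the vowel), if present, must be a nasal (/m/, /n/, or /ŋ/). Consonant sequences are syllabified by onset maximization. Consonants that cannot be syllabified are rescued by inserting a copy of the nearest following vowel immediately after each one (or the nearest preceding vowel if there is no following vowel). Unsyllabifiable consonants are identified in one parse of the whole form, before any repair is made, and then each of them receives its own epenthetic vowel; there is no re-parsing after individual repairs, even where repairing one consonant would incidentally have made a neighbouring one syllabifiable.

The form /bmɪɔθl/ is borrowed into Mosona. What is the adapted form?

The consonants /b/, /θ/, /l/ cannot be parsed into a legal (C)V(N) syllable (only a nasal (/m/, /n/, or /ŋ/) is licensed in coda position; onsets are limited to one consonant).
Each unlicensed consonant becomes the onset of a new syllable: /b/ → /bɪ/, /θ/ → /θɔ/, /l/ → /lɔ/.

bɪmɪɔθɔlɔ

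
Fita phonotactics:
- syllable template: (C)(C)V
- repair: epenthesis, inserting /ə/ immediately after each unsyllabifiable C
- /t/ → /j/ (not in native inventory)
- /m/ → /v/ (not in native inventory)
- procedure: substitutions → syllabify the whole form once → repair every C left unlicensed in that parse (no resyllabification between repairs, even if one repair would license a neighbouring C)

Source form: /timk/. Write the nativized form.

Substitution: /t/ → /j/, /m/ → /v/, giving /jivk/.
Syllabifying with onset maximization leaves /v/, /k/ stranded (no codas are permitted; onsets may contain at most 2 consonants).
Epenthesis after each stranded consonant: /v/ → /və/, /k/ → /kə/.

jivəkə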